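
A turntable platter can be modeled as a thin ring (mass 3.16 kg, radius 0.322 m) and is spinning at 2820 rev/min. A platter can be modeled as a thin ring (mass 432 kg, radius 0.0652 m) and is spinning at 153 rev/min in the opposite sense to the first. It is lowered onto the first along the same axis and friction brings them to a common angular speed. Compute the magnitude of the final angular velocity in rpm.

|ω_f| ≈ 297 rpm

No external torque acts about the common axis, so total angular momentum is conserved.
Moments of inertia: I_A = (3.16)(0.322)² = 0.3276 kg·m²; I_B = (432)(0.0652)² = 1.836 kg·m².
Taking A's sense as positive: L = (0.3276)(2820) − (1.836)(153) = 643.0 kg·m²·rpm.
Combined I = 0.3276 + 1.836 = 2.164 kg·m².
ω_f = L / I = 643.0 / 2.164 = 297.1 rpm.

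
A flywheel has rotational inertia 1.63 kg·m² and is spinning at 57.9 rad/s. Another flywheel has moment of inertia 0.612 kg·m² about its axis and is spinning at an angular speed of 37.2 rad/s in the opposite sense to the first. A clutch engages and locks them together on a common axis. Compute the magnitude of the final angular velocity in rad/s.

No external torque acts about the common axis, so total angular momentum is conserved.
Taking A's sense as positive: L = (1.630)(57.9) − (0.6120)(37.2) = 71.61 kg·m²·rad/s.
Combined I = 1.630 + 0.6120 = 2.242 kg·m².
ω_f = L / I = 71.61 / 2.242 = 31.94 rad/s.

|ω_f| ≈ 31.9 rad/s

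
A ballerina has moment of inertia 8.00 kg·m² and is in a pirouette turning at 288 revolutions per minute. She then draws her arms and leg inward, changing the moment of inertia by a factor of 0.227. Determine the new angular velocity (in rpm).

Angular momentum about the spin axis is conserved since the torque about it is zero.
I₂ = 0.227 × 8.00 = 1.816 kg·m².
ω₂ = I₁ω₁ / I₂ = (8.000)(288 rpm) / (1.816) = 1269 rpm.

ω₂ ≈ 1270 rpm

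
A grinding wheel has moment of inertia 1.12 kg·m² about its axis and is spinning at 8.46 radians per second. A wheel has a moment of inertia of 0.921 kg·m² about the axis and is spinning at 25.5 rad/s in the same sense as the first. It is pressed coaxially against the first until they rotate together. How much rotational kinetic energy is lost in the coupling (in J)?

No external torque acts about the common axis, so total angular momentum is conserved.
Taking A's sense as positive: L = (1.120)(8.46) + (0.9210)(25.5) = 32.96 kg·m²·rad/s.
Combined I = 1.120 + 0.9210 = 2.041 kg·m².
ω_f = L / I = 32.96 / 2.041 = 16.15 rad/s.
KE_i = ½ΣIω² = 339.5 J; KE_f = ½(2.041)(16.15)² = 266.1 J.

ΔKE lost ≈ 73.4 J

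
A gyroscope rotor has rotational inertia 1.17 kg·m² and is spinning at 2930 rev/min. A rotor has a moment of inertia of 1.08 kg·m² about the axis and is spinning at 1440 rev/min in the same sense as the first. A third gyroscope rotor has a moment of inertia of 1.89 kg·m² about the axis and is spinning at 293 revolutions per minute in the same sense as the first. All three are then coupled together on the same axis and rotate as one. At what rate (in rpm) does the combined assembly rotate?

|ω_f| ≈ 1340 rpm

No external torque acts about the common axis, so total angular momentum is conserved.
Taking A's sense as positive: L = (1.170)(2930) + (1.080)(1440) + (1.890)(293) = 5537 kg·m²·rpm.
Combined I = 1.170 + 1.080 + 1.890 = 4.140 kg·m².
ω_f = L / I = 5537 / 4.140 = 1337 rpm.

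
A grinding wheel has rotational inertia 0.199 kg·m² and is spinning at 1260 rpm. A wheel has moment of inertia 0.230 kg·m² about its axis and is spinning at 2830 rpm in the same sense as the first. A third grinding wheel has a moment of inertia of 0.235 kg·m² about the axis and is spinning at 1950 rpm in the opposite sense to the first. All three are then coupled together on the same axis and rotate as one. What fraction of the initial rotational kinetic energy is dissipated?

No external torque acts about the common axis, so total angular momentum is conserved.
Taking A's sense as positive: L = (0.1990)(1260) + (0.2300)(2830) − (0.2350)(1950) = 443.4 kg·m²·rpm.
Combined I = 0.1990 + 0.2300 + 0.2350 = 0.6640 kg·m².
ω_f = L / I = 443.4 / 0.6640 = 667.8 rpm.
KE_i = ½ΣIω² = 16730 J; KE_f = ½(0.6640)(69.93)² = 1623 J.
Fraction dissipated = (KE_i − KE_f)/KE_i = 0.9030.

fraction ≈ 0.903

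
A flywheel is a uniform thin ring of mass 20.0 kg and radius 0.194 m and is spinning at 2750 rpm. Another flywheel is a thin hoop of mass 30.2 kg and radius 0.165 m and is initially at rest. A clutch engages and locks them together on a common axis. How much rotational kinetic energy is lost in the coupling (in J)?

ΔKE lost ≈ 16300 J

No external torque acts about the common axis, so total angular momentum is conserved.
Moments of inertia: I_A = (20.0)(0.194)² = 0.7527 kg·m²; I_B = (30.2)(0.165)² = 0.8222 kg·m².
Taking A's sense as positive: L = (0.7527)(2750) = 2070 kg·m²·rpm.
Combined I = 0.7527 + 0.8222 = 1.575 kg·m².
ω_f = L / I = 2070 / 1.575 = 1314 rpm.
KE_i = ½ΣIω² = 31210 J; KE_f = ½(1.575)(137.6)² = 14920 J.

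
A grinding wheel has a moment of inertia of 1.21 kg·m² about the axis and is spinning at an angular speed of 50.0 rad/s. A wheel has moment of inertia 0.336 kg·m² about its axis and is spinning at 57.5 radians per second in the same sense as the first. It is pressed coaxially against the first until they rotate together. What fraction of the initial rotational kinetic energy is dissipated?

No external torque acts about the common axis, so total angular momentum is conserved.
Taking A's sense as positive: L = (1.210)(50.0) + (0.3360)(57.5) = 79.82 kg·m²·rad/s.
Combined I = 1.210 + 0.3360 = 1.546 kg·m².
ω_f = L / I = 79.82 / 1.546 = 51.63 rad/s.
KE_i = ½ΣIω² = 2068 J; KE_f = ½(1.546)(51.63)² = 2061 J.
Fraction dissipated = (KE_i − KE_f)/KE_i = 0.003577.

fraction ≈ 0.00358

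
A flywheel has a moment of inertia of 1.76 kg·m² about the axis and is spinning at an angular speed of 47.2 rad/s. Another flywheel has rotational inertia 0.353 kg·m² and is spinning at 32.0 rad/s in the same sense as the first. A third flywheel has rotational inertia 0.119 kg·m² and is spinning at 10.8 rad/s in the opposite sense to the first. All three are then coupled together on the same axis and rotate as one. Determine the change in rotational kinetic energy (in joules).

The coupling torques are internal; angular momentum about the shared axis is conserved.
Taking A's sense as positive: L = (1.760)(47.2) + (0.3530)(32.0) − (0.1190)(10.8) = 93.08 kg·m²·rad/s.
Combined I = 1.760 + 0.3530 + 0.1190 = 2.232 kg·m².
ω_f = L / I = 93.08 / 2.232 = 41.70 rad/s.
KE_i = ½ΣIω² = 2148 J; KE_f = ½(2.232)(41.70)² = 1941 J.

ΔKE ≈ -207 J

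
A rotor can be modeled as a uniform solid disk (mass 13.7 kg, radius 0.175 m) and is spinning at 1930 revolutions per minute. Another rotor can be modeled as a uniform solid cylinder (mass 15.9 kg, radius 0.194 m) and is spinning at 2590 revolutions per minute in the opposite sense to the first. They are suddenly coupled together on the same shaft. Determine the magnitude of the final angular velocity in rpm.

|ω_f| ≈ 727 rpm

The coupling torques are internal; angular momentum about the shared axis is conserved.
Moments of inertia: I_A = ½(13.7)(0.175)² = 0.2098 kg·m²; I_B = ½(15.9)(0.194)² = 0.2992 kg·m².
Taking A's sense as positive: L = (0.2098)(1930) − (0.2992)(2590) = -370.1 kg·m²·rpm.
Combined I = 0.2098 + 0.2992 = 0.5090 kg·m².
ω_f = L / I = -370.1 / 0.5090 = -727.1 rpm.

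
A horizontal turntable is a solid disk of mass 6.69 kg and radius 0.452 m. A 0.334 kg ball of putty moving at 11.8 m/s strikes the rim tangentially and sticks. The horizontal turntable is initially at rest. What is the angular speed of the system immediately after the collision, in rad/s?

The axle reaction passes through the axle and exerts no torque about it; angular momentum about the axle is conserved through the impact.
I_p = ½(6.69)(0.452)² = 0.6834 kg·m². Taking the sense of the ball of putty's angular momentum as positive, L_{ball} = m v R = (0.334)(11.8)(0.452) = 1.781 kg·m²/s.
L_i = 0 + 1.781 = 1.781 kg·m²/s.
After sticking, I_f = I_p + m R² = 0.6834 + (0.334)(0.452)² = 0.7516 kg·m².
ω_f = L_i / I_f = 1.781 / 0.7516 = 2.370 rad/s.

|ω_f| ≈ 2.37 rad/s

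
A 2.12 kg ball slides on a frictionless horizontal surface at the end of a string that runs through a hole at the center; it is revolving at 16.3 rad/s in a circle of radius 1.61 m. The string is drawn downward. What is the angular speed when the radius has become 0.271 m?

ω₂ ≈ 575 rad/s

No torque about the axis ⇒ m r₁² ω₁ = m r₂² ω₂.
ω₂ = ω₁ (r₁/r₂)² = (16.3)(1.61/0.271)² = 575.3 rad/s.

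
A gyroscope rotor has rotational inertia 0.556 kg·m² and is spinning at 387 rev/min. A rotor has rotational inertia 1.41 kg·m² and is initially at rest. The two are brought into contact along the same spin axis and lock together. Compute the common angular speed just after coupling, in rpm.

No external torque acts about the common axis, so total angular momentum is conserved.
Taking A's sense as positive: L = (0.5560)(387) = 215.2 kg·m²·rpm.
Combined I = 0.5560 + 1.410 = 1.966 kg·m².
ω_f = L / I = 215.2 / 1.966 = 109.4 rpm.

|ω_f| ≈ 109 rpm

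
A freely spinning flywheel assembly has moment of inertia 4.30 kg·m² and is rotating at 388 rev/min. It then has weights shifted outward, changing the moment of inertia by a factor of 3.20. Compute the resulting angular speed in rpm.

ω₂ ≈ 121 rpm

No external torque acts about the spin axis, so angular momentum is conserved.
I₂ = 3.20 × 4.30 = 13.76 kg·m².
ω₂ = I₁ω₁ / I₂ = (4.300)(388 rpm) / (13.76) = 121.2 rpm.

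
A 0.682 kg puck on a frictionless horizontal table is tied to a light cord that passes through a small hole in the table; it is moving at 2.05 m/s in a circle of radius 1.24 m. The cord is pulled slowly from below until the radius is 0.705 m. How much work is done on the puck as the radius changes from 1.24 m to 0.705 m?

Central (radial) force ⇒ zero torque about the center ⇒ m v r is constant.
v₂ = v₁ r₁ / r₂ = (2.05)(1.24) / (0.705) = 3.606 m/s.
W = ΔKE = ½m(v₂² − v₁²) = 3.000 J.

W ≈ 3.00 J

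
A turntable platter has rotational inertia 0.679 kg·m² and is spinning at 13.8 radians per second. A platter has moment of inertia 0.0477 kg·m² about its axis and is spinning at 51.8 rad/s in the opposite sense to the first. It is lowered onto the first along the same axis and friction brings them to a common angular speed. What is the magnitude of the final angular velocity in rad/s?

No external torque acts about the common axis, so total angular momentum is conserved.
Taking A's sense as positive: L = (0.6790)(13.8) − (0.04770)(51.8) = 6.899 kg·m²·rad/s.
Combined I = 0.6790 + 0.04770 = 0.7267 kg·m².
ω_f = L / I = 6.899 / 0.7267 = 9.494 rad/s.

|ω_f| ≈ 9.49 rad/s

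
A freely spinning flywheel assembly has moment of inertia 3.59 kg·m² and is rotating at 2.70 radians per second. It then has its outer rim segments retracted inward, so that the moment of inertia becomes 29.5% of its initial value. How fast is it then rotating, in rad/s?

With no external torque about the axis, L is conserved: I₁ω₁ = I₂ω₂.
I₂ = 0.295 × 3.59 = 1.059 kg·m².
ω₂ = I₁ω₁ / I₂ = (3.590)(2.70 rad/s) / (1.059) = 9.153 rad/s.

ω₂ ≈ 9.15 rad/s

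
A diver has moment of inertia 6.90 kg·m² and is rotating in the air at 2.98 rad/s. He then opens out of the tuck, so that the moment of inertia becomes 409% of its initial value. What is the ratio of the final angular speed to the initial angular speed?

ω₂/ω₁ ≈ 0.244

No external torque acts about the spin axis, so angular momentum is conserved.
I₂ = 4.09 × 6.90 = 28.22 kg·m².
ω₂/ω₁ = I₁/I₂ = 6.900 / 28.22 = 0.2445.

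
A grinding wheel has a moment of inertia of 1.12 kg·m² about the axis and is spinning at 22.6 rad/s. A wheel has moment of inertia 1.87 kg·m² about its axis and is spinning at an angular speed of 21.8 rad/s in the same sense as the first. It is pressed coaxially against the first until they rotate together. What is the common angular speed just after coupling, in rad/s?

The coupling torques are internal; angular momentum about the shared axis is conserved.
Taking A's sense as positive: L = (1.120)(22.6) + (1.870)(21.8) = 66.08 kg·m²·rad/s.
Combined I = 1.120 + 1.870 = 2.990 kg·m².
ω_f = L / I = 66.08 / 2.990 = 22.10 rad/s.

|ω_f| ≈ 22.1 rad/s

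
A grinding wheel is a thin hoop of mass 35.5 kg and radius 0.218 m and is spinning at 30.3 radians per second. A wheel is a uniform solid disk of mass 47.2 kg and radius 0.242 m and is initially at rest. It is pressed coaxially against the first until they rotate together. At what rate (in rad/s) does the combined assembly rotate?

|ω_f| ≈ 16.7 rad/s

No external torque acts about the common axis, so total angular momentum is conserved.
Moments of inertia: I_A = (35.5)(0.218)² = 1.687 kg·m²; I_B = ½(47.2)(0.242)² = 1.382 kg·m².
Taking A's sense as positive: L = (1.687)(30.3) = 51.12 kg·m²·rad/s.
Combined I = 1.687 + 1.382 = 3.069 kg·m².
ω_f = L / I = 51.12 / 3.069 = 16.66 rad/s.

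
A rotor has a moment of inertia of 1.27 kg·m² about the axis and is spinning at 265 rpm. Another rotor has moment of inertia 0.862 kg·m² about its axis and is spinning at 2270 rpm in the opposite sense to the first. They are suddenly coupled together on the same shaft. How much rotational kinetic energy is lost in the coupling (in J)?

ΔKE lost ≈ 18100 J

No external torque acts about the common axis, so total angular momentum is conserved.
Taking A's sense as positive: L = (1.270)(265) − (0.8620)(2270) = -1620 kg·m²·rpm.
Combined I = 1.270 + 0.8620 = 2.132 kg·m².
ω_f = L / I = -1620 / 2.132 = -759.9 rpm.
KE_i = ½ΣIω² = 24840 J; KE_f = ½(2.132)(79.58)² = 6751 J.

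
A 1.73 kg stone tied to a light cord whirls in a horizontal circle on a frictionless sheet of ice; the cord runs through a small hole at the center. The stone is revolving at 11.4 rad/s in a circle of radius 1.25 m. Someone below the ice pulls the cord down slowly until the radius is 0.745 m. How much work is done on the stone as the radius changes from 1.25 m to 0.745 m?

The constraining force is radial, so m r² ω about the center is conserved.
ω₂ = ω₁ (r₁/r₂)² = (11.4)(1.25/0.745)² = 32.09 rad/s.
W = ΔKE = ½m(v₂² − v₁²) = 318.8 J.

W ≈ 319 J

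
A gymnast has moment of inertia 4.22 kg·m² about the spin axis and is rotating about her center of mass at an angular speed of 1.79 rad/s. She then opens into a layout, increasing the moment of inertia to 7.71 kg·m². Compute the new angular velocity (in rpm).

ω₂ ≈ 9.36 rpm

No external torque acts about the spin axis, so angular momentum is conserved.
ω₂ = I₁ω₁ / I₂ = (4.220)(1.79 rad/s) / (7.710) = 0.9797 rad/s = 9.356 rpm.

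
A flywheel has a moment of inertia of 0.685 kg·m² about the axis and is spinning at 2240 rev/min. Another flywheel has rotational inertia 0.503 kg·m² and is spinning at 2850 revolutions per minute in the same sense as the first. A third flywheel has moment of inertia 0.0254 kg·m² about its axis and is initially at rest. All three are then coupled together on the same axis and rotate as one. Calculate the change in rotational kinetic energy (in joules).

ΔKE ≈ -1440 J

The coupling torques are internal; angular momentum about the shared axis is conserved.
Taking A's sense as positive: L = (0.6850)(2240) + (0.5030)(2850) = 2968 kg·m²·rpm.
Combined I = 0.6850 + 0.5030 + 0.02540 = 1.213 kg·m².
ω_f = L / I = 2968 / 1.213 = 2446 rpm.
KE_i = ½ΣIω² = 41250 J; KE_f = ½(1.213)(256.1)² = 39800 J.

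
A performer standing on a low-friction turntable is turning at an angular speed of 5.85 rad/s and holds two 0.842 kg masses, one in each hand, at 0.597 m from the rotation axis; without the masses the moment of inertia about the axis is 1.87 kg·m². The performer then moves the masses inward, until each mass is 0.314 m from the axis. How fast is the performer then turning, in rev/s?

With no external torque about the axis, L is conserved: I₁ω₁ = I₂ω₂.
I₁ = 1.87 + 2(0.842)(0.597)² = 2.470 kg·m²; I₂ = 1.87 + 2(0.842)(0.314)² = 2.036 kg·m².
ω₂ = I₁ω₁ / I₂ = (2.470)(5.85 rad/s) / (2.036) = 7.097 rad/s = 1.130 rev/s.

ω₂ ≈ 1.13 rev/s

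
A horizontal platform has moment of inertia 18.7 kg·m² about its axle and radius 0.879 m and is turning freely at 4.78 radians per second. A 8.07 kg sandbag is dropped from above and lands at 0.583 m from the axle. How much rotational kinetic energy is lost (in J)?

energy lost ≈ 27.3 J

The added mass arrives with no angular momentum about the axle, and any external torque about the axle is negligible, so the system's angular momentum is conserved.
Added inertia Σmr² = (8.07)(0.583)² = 2.743 kg·m²; I_f = 18.70 + 2.743 = 21.44 kg·m².
ω_f = I_p ω_i / I_f = (18.70)(4.78) / 21.44 = 4.169 rad/s.
KE_i = ½(18.70)(4.780 rad/s)² = 213.6 J; KE_f = ½(21.44)(4.169)² = 186.3 J.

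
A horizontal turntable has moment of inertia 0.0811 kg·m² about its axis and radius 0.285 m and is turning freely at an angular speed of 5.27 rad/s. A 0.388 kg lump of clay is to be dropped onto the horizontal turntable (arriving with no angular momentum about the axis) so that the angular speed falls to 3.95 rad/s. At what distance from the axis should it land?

The added mass arrives with no angular momentum about the axis, and any external torque about the axis is negligible, so the system's angular momentum is conserved.
I_p ω_i = (I_p + m r²) ω_f ⇒ m r² = I_p(ω_i/ω_f − 1) = 0.08110(5.27/3.95 − 1) = 0.02710 kg·m².
r = √(0.02710/0.388) = 0.2643 m.

r ≈ 0.264 m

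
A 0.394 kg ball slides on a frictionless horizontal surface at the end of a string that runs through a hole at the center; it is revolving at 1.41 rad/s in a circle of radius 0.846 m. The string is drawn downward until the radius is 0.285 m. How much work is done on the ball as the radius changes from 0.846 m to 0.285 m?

No torque about the axis ⇒ m r₁² ω₁ = m r₂² ω₂.
ω₂ = ω₁ (r₁/r₂)² = (1.41)(0.846/0.285)² = 12.42 rad/s.
W = ΔKE = ½m(v₂² − v₁²) = 2.190 J.

W ≈ 2.19 J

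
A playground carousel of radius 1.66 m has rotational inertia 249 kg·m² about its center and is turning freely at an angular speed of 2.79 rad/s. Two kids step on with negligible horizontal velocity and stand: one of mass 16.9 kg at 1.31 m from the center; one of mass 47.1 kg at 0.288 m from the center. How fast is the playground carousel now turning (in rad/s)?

No external torque acts about the center; L_before = L_after.
Added inertia Σmr² = (16.9)(1.31)² + (47.1)(0.288)² = 32.91 kg·m²; I_f = 249.0 + 32.91 = 281.9 kg·m².
ω_f = I_p ω_i / I_f = (249.0)(2.79) / 281.9 = 2.464 rad/s.

ω_f ≈ 2.46 rad/s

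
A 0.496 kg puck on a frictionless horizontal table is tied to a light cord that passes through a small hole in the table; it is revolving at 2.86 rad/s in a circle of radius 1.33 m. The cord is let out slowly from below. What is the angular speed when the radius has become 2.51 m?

ω₂ ≈ 0.803 rad/s

No torque about the axis ⇒ m r₁² ω₁ = m r₂² ω₂.
ω₂ = ω₁ (r₁/r₂)² = (2.86)(1.33/2.51)² = 0.8030 rad/s.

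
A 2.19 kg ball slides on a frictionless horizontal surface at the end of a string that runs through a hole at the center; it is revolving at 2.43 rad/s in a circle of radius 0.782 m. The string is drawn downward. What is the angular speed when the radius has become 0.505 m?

The constraining force is radial, so m r² ω about the center is conserved.
ω₂ = ω₁ (r₁/r₂)² = (2.43)(0.782/0.505)² = 5.827 rad/s.

ω₂ ≈ 5.83 rad/s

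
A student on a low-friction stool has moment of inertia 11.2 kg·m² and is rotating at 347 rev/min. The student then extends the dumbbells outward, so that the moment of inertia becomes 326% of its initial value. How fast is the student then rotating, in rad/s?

With no external torque about the axis, L is conserved: I₁ω₁ = I₂ω₂.
I₂ = 3.26 × 11.2 = 36.51 kg·m².
ω₂ = I₁ω₁ / I₂ = (11.20)(347 rpm) / (36.51) = 106.4 rpm = 11.15 rad/s.

ω₂ ≈ 11.1 rad/s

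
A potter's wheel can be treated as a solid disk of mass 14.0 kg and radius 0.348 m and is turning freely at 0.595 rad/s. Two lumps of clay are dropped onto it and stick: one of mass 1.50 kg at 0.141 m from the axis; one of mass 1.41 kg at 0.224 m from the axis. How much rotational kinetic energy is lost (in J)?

energy lost ≈ 0.0159 J

The added mass arrives with no angular momentum about the axis, and any external torque about the axis is negligible, so the system's angular momentum is conserved.
I_p = ½(14.0)(0.348)² = 0.8477 kg·m².
Added inertia Σmr² = (1.50)(0.141)² + (1.41)(0.224)² = 0.1006 kg·m²; I_f = 0.8477 + 0.1006 = 0.9483 kg·m².
ω_f = I_p ω_i / I_f = (0.8477)(0.595) / 0.9483 = 0.5319 rad/s.
KE_i = ½(0.8477)(0.5950 rad/s)² = 0.1501 J; KE_f = ½(0.9483)(0.5319)² = 0.1341 J.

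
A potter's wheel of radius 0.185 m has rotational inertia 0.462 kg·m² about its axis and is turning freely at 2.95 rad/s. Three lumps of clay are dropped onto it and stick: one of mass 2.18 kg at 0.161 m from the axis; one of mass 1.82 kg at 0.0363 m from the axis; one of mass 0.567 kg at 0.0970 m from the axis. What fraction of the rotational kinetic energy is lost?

No external torque acts about the axis; L_before = L_after.
Added inertia Σmr² = (2.18)(0.161)² + (1.82)(0.0363)² + (0.567)(0.0970)² = 0.06424 kg·m²; I_f = 0.4620 + 0.06424 = 0.5262 kg·m².
ω_f = I_p ω_i / I_f = (0.4620)(2.95) / 0.5262 = 2.590 rad/s.
KE_i = ½(0.4620)(2.950 rad/s)² = 2.010 J; KE_f = ½(0.5262)(2.590)² = 1.765 J.
Fraction lost = 0.1221.

fraction ≈ 0.122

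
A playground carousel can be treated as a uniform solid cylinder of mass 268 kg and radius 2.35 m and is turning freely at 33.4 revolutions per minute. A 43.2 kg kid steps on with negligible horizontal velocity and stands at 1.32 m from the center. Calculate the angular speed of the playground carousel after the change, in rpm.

ω_f ≈ 30.3 rpm

No external torque acts about the center; L_before = L_after.
I_p = ½(268)(2.35)² = 740.0 kg·m².
Added inertia Σmr² = (43.2)(1.32)² = 75.27 kg·m²; I_f = 740.0 + 75.27 = 815.3 kg·m².
ω_f = I_p ω_i / I_f = (740.0)(33.4) / 815.3 = 30.32 rpm.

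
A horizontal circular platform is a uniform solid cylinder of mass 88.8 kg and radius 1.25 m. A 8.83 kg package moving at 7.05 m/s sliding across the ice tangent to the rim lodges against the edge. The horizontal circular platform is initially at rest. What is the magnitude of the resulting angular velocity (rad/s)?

The axle reaction passes through the central axle and exerts no torque about it; angular momentum about the central axle is conserved through the impact.
I_p = ½(88.8)(1.25)² = 69.38 kg·m². Taking the sense of the package's angular momentum as positive, L_{package} = m v R = (8.83)(7.05)(1.25) = 77.81 kg·m²/s.
L_i = 0 + 77.81 = 77.81 kg·m²/s.
After sticking, I_f = I_p + m R² = 69.38 + (8.83)(1.25)² = 83.17 kg·m².
ω_f = L_i / I_f = 77.81 / 83.17 = 0.9356 rad/s.

|ω_f| ≈ 0.936 rad/s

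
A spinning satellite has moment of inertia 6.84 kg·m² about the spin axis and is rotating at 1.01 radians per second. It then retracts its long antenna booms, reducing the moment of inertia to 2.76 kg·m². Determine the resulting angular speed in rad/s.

ω₂ ≈ 2.50 rad/s

Angular momentum about the spin axis is conserved since the torque about it is zero.
ω₂ = I₁ω₁ / I₂ = (6.840)(1.01 rad/s) / (2.760) = 2.503 rad/s.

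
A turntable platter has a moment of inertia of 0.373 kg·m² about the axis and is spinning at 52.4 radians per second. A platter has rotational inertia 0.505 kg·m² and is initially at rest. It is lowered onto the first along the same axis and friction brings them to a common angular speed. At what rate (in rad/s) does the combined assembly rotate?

|ω_f| ≈ 22.3 rad/s

The coupling torques are internal; angular momentum about the shared axis is conserved.
Taking A's sense as positive: L = (0.3730)(52.4) = 19.55 kg·m²·rad/s.
Combined I = 0.3730 + 0.5050 = 0.8780 kg·m².
ω_f = L / I = 19.55 / 0.8780 = 22.26 rad/s.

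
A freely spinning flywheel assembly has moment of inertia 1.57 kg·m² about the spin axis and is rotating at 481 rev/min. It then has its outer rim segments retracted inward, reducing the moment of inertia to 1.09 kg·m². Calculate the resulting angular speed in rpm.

Angular momentum about the spin axis is conserved since the torque about it is zero.
ω₂ = I₁ω₁ / I₂ = (1.570)(481 rpm) / (1.090) = 692.8 rpm.

ω₂ ≈ 693 rpm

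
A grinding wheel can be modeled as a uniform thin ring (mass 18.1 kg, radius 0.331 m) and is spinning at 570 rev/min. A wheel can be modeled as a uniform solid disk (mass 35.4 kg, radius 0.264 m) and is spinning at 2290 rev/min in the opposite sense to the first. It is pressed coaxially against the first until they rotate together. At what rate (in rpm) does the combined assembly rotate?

The coupling torques are internal; angular momentum about the shared axis is conserved.
Moments of inertia: I_A = (18.1)(0.331)² = 1.983 kg·m²; I_B = ½(35.4)(0.264)² = 1.234 kg·m².
Taking A's sense as positive: L = (1.983)(570) − (1.234)(2290) = -1695 kg·m²·rpm.
Combined I = 1.983 + 1.234 = 3.217 kg·m².
ω_f = L / I = -1695 / 3.217 = -526.8 rpm.

|ω_f| ≈ 527 rpm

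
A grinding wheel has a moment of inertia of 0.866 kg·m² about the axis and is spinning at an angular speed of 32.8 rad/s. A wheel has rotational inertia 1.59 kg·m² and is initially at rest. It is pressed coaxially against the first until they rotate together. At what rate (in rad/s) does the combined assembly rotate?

The coupling torques are internal; angular momentum about the shared axis is conserved.
Taking A's sense as positive: L = (0.8660)(32.8) = 28.40 kg·m²·rad/s.
Combined I = 0.8660 + 1.590 = 2.456 kg·m².
ω_f = L / I = 28.40 / 2.456 = 11.57 rad/s.

|ω_f| ≈ 11.6 rad/s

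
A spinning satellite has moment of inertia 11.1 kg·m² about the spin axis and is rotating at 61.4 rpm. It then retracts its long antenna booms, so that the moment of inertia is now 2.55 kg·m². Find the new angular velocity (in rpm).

ω₂ ≈ 267 rpm

With no external torque about the axis, L is conserved: I₁ω₁ = I₂ω₂.
ω₂ = I₁ω₁ / I₂ = (11.10)(61.4 rpm) / (2.550) = 267.3 rpm.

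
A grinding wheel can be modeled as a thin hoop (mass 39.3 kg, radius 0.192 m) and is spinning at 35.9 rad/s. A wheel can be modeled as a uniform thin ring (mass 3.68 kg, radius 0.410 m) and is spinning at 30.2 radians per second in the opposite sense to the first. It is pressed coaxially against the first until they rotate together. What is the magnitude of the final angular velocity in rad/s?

The coupling torques are internal; angular momentum about the shared axis is conserved.
Moments of inertia: I_A = (39.3)(0.192)² = 1.449 kg·m²; I_B = (3.68)(0.410)² = 0.6186 kg·m².
Taking A's sense as positive: L = (1.449)(35.9) − (0.6186)(30.2) = 33.33 kg·m²·rad/s.
Combined I = 1.449 + 0.6186 = 2.067 kg·m².
ω_f = L / I = 33.33 / 2.067 = 16.12 rad/s.

|ω_f| ≈ 16.1 rad/s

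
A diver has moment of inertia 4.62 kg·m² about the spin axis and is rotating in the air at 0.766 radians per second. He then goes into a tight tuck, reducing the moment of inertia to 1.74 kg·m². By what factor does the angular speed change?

Angular momentum about the spin axis is conserved since the torque about it is zero.
ω₂/ω₁ = I₁/I₂ = 4.620 / 1.740 = 2.655.

ω₂/ω₁ ≈ 2.66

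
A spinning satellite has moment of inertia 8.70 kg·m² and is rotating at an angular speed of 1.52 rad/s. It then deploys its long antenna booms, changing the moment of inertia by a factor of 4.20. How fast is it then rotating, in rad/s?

Angular momentum about the spin axis is conserved since the torque about it is zero.
I₂ = 4.20 × 8.70 = 36.54 kg·m².
ω₂ = I₁ω₁ / I₂ = (8.700)(1.52 rad/s) / (36.54) = 0.3619 rad/s.

ω₂ ≈ 0.362 rad/s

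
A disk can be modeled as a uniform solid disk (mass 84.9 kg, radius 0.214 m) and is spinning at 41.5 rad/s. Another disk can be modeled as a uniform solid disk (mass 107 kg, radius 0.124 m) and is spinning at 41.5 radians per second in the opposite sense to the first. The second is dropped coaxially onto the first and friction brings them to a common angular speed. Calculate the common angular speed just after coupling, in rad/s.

|ω_f| ≈ 16.8 rad/s

The coupling torques are internal; angular momentum about the shared axis is conserved.
Moments of inertia: I_A = ½(84.9)(0.214)² = 1.944 kg·m²; I_B = ½(107)(0.124)² = 0.8226 kg·m².
Taking A's sense as positive: L = (1.944)(41.5) − (0.8226)(41.5) = 46.54 kg·m²·rad/s.
Combined I = 1.944 + 0.8226 = 2.767 kg·m².
ω_f = L / I = 46.54 / 2.767 = 16.82 rad/s.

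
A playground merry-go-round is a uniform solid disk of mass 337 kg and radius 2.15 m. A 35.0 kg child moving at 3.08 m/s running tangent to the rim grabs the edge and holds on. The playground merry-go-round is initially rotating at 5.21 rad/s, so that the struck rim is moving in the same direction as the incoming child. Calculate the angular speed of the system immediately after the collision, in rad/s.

The axle reaction passes through the axle and exerts no torque about it; angular momentum about the axle is conserved through the impact.
I_p = ½(337)(2.15)² = 778.9 kg·m². Taking the sense of the child's angular momentum as positive, L_{child} = m v R = (35.0)(3.08)(2.15) = 231.8 kg·m²/s.
L_i = +I_p ω_p + m v R = +(778.9)(5.21) + 231.8 = 4290 kg·m²/s.
After sticking, I_f = I_p + m R² = 778.9 + (35.0)(2.15)² = 940.7 kg·m².
ω_f = L_i / I_f = 4290 / 940.7 = 4.560 rad/s.

|ω_f| ≈ 4.56 rad/s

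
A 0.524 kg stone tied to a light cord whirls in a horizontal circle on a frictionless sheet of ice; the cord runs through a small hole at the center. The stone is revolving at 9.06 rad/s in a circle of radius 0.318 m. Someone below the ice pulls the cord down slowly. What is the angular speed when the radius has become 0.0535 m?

The constraining force is radial, so m r² ω about the center is conserved.
ω₂ = ω₁ (r₁/r₂)² = (9.06)(0.318/0.0535)² = 320.1 rad/s.

ω₂ ≈ 320 rad/s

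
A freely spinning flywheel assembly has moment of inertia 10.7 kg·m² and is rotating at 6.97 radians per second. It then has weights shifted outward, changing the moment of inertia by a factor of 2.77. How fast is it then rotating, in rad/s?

ω₂ ≈ 2.52 rad/s

No external torque acts about the spin axis, so angular momentum is conserved.
I₂ = 2.77 × 10.7 = 29.64 kg·m².
ω₂ = I₁ω₁ / I₂ = (10.70)(6.97 rad/s) / (29.64) = 2.516 rad/s.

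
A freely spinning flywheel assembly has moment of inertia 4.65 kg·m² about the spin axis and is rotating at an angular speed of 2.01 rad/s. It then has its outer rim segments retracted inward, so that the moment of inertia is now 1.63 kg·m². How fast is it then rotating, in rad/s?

ω₂ ≈ 5.73 rad/s

No external torque acts about the spin axis, so angular momentum is conserved.
ω₂ = I₁ω₁ / I₂ = (4.650)(2.01 rad/s) / (1.630) = 5.734 rad/s.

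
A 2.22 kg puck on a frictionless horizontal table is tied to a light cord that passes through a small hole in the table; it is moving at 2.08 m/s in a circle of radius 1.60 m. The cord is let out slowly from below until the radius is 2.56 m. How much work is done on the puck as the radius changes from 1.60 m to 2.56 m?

W ≈ -2.93 J

Central (radial) force ⇒ zero torque about the center ⇒ m v r is constant.
v₂ = v₁ r₁ / r₂ = (2.08)(1.60) / (2.56) = 1.300 m/s.
W = ΔKE = ½m(v₂² − v₁²) = -2.926 J.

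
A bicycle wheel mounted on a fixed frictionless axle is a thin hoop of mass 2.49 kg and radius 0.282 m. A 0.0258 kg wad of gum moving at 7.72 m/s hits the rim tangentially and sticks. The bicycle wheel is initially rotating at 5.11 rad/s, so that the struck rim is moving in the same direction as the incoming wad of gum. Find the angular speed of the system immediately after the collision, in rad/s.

The axle reaction passes through the axle and exerts no torque about it; angular momentum about the axle is conserved through the impact.
I_p = (2.49)(0.282)² = 0.1980 kg·m². Taking the sense of the wad of gum's angular momentum as positive, L_{wad} = m v R = (0.0258)(7.72)(0.282) = 0.05617 kg·m²/s.
L_i = +I_p ω_p + m v R = +(0.1980)(5.11) + 0.05617 = 1.068 kg·m²/s.
After sticking, I_f = I_p + m R² = 0.1980 + (0.0258)(0.282)² = 0.2001 kg·m².
ω_f = L_i / I_f = 1.068 / 0.2001 = 5.338 rad/s.

|ω_f| ≈ 5.34 rad/s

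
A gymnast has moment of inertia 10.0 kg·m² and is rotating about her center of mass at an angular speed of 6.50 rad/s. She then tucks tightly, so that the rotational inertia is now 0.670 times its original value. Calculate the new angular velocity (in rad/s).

ω₂ ≈ 9.70 rad/s

Angular momentum about the spin axis is conserved since the torque about it is zero.
I₂ = 0.670 × 10.0 = 6.700 kg·m².
ω₂ = I₁ω₁ / I₂ = (10.00)(6.50 rad/s) / (6.700) = 9.701 rad/s.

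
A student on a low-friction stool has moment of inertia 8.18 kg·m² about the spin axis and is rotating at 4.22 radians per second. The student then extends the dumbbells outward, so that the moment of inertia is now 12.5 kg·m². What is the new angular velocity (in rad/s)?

With no external torque about the axis, L is conserved: I₁ω₁ = I₂ω₂.
ω₂ = I₁ω₁ / I₂ = (8.180)(4.22 rad/s) / (12.50) = 2.762 rad/s.

ω₂ ≈ 2.76 rad/s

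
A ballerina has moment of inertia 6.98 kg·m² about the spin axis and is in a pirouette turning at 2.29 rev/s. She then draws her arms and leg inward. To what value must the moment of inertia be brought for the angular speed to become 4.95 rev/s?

Angular momentum about the spin axis is conserved since the torque about it is zero.
I₂ = I₁ω₁ / ω₂ = (6.98)(2.29) / (4.95) = 3.229 kg·m².

I₂ ≈ 3.23 kg·m²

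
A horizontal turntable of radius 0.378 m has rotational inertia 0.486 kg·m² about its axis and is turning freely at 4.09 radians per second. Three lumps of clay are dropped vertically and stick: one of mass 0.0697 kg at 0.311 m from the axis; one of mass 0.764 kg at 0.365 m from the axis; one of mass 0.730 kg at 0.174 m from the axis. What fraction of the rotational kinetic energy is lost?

No external torque acts about the axis; L_before = L_after.
Added inertia Σmr² = (0.0697)(0.311)² + (0.764)(0.365)² + (0.730)(0.174)² = 0.1306 kg·m²; I_f = 0.4860 + 0.1306 = 0.6166 kg·m².
ω_f = I_p ω_i / I_f = (0.4860)(4.09) / 0.6166 = 3.224 rad/s.
KE_i = ½(0.4860)(4.090 rad/s)² = 4.065 J; KE_f = ½(0.6166)(3.224)² = 3.204 J.
Fraction lost = 0.2118.

fraction ≈ 0.212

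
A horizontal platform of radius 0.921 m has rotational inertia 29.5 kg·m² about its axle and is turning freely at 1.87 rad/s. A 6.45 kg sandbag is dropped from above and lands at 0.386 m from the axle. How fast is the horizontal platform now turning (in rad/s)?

No external torque acts about the axle; L_before = L_after.
Added inertia Σmr² = (6.45)(0.386)² = 0.9610 kg·m²; I_f = 29.50 + 0.9610 = 30.46 kg·m².
ω_f = I_p ω_i / I_f = (29.50)(1.87) / 30.46 = 1.811 rad/s.

ω_f ≈ 1.81 rad/s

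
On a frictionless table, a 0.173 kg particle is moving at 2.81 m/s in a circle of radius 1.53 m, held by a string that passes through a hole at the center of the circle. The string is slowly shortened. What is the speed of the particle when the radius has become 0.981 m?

Central (radial) force ⇒ zero torque about the center ⇒ m v r is constant.
v₂ = v₁ r₁ / r₂ = (2.81)(1.53) / (0.981) = 4.383 m/s.

v₂ ≈ 4.38 m/s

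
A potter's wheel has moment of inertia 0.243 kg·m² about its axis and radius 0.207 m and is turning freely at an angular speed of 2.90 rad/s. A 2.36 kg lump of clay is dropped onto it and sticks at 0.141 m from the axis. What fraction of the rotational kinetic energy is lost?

fraction ≈ 0.162

The added mass arrives with no angular momentum about the axis, and any external torque about the axis is negligible, so the system's angular momentum is conserved.
Added inertia Σmr² = (2.36)(0.141)² = 0.04692 kg·m²; I_f = 0.2430 + 0.04692 = 0.2899 kg·m².
ω_f = I_p ω_i / I_f = (0.2430)(2.90) / 0.2899 = 2.431 rad/s.
KE_i = ½(0.2430)(2.900 rad/s)² = 1.022 J; KE_f = ½(0.2899)(2.431)² = 0.8564 J.
Fraction lost = 0.1618.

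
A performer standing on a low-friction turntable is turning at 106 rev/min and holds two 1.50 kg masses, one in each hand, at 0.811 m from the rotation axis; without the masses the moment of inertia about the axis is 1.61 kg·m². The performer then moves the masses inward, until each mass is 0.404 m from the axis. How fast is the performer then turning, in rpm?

ω₂ ≈ 181 rpm

Angular momentum about the spin axis is conserved since the torque about it is zero.
I₁ = 1.61 + 2(1.50)(0.811)² = 3.583 kg·m²; I₂ = 1.61 + 2(1.50)(0.404)² = 2.100 kg·m².
ω₂ = I₁ω₁ / I₂ = (3.583)(106 rpm) / (2.100) = 180.9 rpm.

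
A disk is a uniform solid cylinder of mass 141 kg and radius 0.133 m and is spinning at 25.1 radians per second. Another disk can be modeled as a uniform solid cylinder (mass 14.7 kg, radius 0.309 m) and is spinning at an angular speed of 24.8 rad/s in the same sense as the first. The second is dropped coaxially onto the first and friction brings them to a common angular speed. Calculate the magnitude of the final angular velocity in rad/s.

|ω_f| ≈ 25.0 rad/s

The coupling torques are internal; angular momentum about the shared axis is conserved.
Moments of inertia: I_A = ½(141)(0.133)² = 1.247 kg·m²; I_B = ½(14.7)(0.309)² = 0.7018 kg·m².
Taking A's sense as positive: L = (1.247)(25.1) + (0.7018)(24.8) = 48.71 kg·m²·rad/s.
Combined I = 1.247 + 0.7018 = 1.949 kg·m².
ω_f = L / I = 48.71 / 1.949 = 24.99 rad/s.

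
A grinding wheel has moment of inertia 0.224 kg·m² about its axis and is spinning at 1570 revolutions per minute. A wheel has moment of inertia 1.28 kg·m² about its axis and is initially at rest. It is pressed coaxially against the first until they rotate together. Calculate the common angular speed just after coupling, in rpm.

No external torque acts about the common axis, so total angular momentum is conserved.
Taking A's sense as positive: L = (0.2240)(1570) = 351.7 kg·m²·rpm.
Combined I = 0.2240 + 1.280 = 1.504 kg·m².
ω_f = L / I = 351.7 / 1.504 = 233.8 rpm.

|ω_f| ≈ 234 rpm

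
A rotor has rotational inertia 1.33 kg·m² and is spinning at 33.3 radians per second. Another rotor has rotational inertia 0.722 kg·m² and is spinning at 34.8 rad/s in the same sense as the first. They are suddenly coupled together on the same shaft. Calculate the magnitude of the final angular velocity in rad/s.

|ω_f| ≈ 33.8 rad/s

No external torque acts about the common axis, so total angular momentum is conserved.
Taking A's sense as positive: L = (1.330)(33.3) + (0.7220)(34.8) = 69.41 kg·m²·rad/s.
Combined I = 1.330 + 0.7220 = 2.052 kg·m².
ω_f = L / I = 69.41 / 2.052 = 33.83 rad/s.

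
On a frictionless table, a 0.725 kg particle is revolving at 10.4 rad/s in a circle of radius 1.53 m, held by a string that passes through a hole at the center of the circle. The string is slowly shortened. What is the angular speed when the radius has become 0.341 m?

ω₂ ≈ 209 rad/s

No torque about the axis ⇒ m r₁² ω₁ = m r₂² ω₂.
ω₂ = ω₁ (r₁/r₂)² = (10.4)(1.53/0.341)² = 209.4 rad/s.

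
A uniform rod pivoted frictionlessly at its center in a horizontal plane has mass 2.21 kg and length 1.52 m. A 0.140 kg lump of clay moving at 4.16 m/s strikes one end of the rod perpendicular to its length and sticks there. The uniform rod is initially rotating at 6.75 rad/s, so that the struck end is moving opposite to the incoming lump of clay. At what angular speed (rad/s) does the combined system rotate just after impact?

The axle reaction passes through the pivot and exerts no torque about it; angular momentum about the pivot is conserved through the impact.
I_p = (1/12)(2.21)(1.52)² = 0.4255 kg·m². Taking the sense of the lump of clay's angular momentum as positive, L_{lump} = m v R = (0.140)(4.16)(1.52/2) = 0.4426 kg·m²/s.
L_i = −I_p ω_p + m v R = −(0.4255)(6.75) + 0.4426 = -2.429 kg·m²/s.
After sticking, I_f = I_p + m R² = 0.4255 + (0.140)(1.52/2)² = 0.5064 kg·m².
ω_f = L_i / I_f = -2.429 / 0.5064 = -4.798 rad/s.

|ω_f| ≈ 4.80 rad/s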